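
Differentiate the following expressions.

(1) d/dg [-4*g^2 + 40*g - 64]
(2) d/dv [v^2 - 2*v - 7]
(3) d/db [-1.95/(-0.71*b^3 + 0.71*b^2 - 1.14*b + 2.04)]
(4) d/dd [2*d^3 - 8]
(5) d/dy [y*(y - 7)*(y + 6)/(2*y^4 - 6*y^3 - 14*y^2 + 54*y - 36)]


(1) = 40 - 8*g
(2) = 2*v - 2
(3) = (-4.1535*b^2 + 2.769*b - 2.223)/(0.71*b^3 - 0.71*b^2 + 1.14*b - 2.04)^2
(4) = 6*d^2
(5) = (-y^6 + 2*y^5 + 116*y^4 - 198*y^3 - 375*y^2 + 36*y + 756)/(2*(y^8 - 6*y^7 - 5*y^6 + 96*y^5 - 149*y^4 - 270*y^3 + 981*y^2 - 972*y + 324))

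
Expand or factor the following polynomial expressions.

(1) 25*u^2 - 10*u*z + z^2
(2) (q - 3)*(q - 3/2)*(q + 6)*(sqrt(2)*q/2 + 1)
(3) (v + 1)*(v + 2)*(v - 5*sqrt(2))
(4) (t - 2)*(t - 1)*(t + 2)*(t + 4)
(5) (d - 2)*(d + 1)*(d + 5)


(1) = (-5*u + z)^2
(2) = sqrt(2)*q^4/2 + q^3 + 3*sqrt(2)*q^3/4 - 45*sqrt(2)*q^2/4 + 3*q^2/2 - 45*q/2 + 27*sqrt(2)*q/2 + 27
(3) = v^3 - 5*sqrt(2)*v^2 + 3*v^2 - 15*sqrt(2)*v + 2*v - 10*sqrt(2)
(4) = t^4 + 3*t^3 - 8*t^2 - 12*t + 16
(5) = d^3 + 4*d^2 - 7*d - 10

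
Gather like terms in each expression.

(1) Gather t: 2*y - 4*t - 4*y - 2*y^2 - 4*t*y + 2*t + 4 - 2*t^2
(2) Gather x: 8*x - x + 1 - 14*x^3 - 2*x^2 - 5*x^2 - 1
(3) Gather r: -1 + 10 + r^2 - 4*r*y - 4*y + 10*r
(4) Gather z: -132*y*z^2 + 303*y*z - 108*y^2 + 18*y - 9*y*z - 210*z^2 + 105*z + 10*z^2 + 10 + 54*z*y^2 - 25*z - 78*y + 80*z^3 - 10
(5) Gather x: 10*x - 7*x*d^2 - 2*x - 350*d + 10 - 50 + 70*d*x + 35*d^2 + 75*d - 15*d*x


(1) = -2*t^2 + t*(-4*y - 2) - 2*y^2 - 2*y + 4
(2) = -14*x^3 - 7*x^2 + 7*x
(3) = r^2 + r*(10 - 4*y) - 4*y + 9
(4) = -108*y^2 - 60*y + 80*z^3 + z^2*(-132*y - 200) + z*(54*y^2 + 294*y + 80)
(5) = 35*d^2 - 275*d + x*(-7*d^2 + 55*d + 8) - 40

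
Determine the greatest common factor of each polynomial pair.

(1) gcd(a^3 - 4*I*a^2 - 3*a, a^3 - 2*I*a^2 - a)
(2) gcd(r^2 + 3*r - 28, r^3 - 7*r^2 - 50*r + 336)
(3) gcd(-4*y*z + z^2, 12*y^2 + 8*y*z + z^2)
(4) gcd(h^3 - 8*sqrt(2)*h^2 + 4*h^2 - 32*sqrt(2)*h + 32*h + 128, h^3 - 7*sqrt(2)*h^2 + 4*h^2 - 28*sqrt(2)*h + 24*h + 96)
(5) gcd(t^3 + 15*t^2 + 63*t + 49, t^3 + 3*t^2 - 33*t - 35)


(1) = a^2 - I*a
(2) = r + 7
(3) = gcd(z*(-4*y + z), (2*y + z)*(6*y + z)) = 1
(4) = gcd((h + 4)*(h - 4*sqrt(2))^2, (h + 4)*(h - 4*sqrt(2))*(h - 3*sqrt(2))) = h^2 + h*(4 - 4*sqrt(2)) - 16*sqrt(2)
(5) = t^2 + 8*t + 7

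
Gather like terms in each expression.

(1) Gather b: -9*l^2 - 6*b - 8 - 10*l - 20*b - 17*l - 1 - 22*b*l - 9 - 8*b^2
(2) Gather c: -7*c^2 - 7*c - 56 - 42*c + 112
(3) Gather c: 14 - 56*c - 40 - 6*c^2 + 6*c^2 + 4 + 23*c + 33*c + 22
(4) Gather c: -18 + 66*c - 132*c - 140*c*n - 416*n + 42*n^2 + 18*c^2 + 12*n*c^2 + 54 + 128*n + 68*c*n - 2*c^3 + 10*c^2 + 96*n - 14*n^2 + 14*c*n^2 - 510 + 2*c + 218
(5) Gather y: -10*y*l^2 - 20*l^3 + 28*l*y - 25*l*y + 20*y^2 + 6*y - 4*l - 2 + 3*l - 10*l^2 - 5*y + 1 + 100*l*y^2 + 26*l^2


(1) = -8*b^2 + b*(-22*l - 26) - 9*l^2 - 27*l - 18
(2) = -7*c^2 - 49*c + 56
(3) = 0
(4) = -2*c^3 + c^2*(12*n + 28) + c*(14*n^2 - 72*n - 64) + 28*n^2 - 192*n - 256
(5) = -20*l^3 + 16*l^2 - l + y^2*(100*l + 20) + y*(-10*l^2 + 3*l + 1) - 1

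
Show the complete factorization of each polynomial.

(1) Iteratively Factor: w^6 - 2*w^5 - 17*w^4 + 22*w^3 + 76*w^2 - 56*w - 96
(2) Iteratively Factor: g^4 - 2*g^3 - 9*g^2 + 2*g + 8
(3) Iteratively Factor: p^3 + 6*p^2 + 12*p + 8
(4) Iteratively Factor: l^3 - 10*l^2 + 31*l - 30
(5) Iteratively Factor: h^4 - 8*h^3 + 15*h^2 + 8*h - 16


(1) = (w - 2)*(w^5 - 17*w^3 - 12*w^2 + 52*w + 48) = (w - 4)*(w - 2)*(w^4 + 4*w^3 - w^2 - 16*w - 12) = (w - 4)*(w - 2)*(w + 2)*(w^3 + 2*w^2 - 5*w - 6) = (w - 4)*(w - 2)^2*(w + 2)*(w^2 + 4*w + 3) = (w - 4)*(w - 2)^2*(w + 1)*(w + 2)*(w + 3)
(2) = (g + 2)*(g^3 - 4*g^2 - g + 4) = (g - 4)*(g + 2)*(g^2 - 1) = (g - 4)*(g - 1)*(g + 2)*(g + 1)
(3) = (p + 2)*(p^2 + 4*p + 4) = (p + 2)^2*(p + 2)
(4) = (l - 5)*(l^2 - 5*l + 6) = (l - 5)*(l - 3)*(l - 2)
(5) = (h - 4)*(h^3 - 4*h^2 - h + 4) = (h - 4)^2*(h^2 - 1) = (h - 4)^2*(h - 1)*(h + 1)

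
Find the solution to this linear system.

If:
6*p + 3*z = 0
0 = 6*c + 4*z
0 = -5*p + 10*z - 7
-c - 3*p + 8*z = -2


Then:
No Solution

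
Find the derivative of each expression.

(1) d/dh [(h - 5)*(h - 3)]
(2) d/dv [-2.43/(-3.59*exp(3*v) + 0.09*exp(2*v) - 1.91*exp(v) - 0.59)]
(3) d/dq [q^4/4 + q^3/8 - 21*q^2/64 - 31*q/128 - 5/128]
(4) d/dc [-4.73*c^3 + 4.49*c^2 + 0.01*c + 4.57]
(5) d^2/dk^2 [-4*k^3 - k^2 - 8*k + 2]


(1) = 2*h - 8
(2) = (-26.1711*exp(2*v) + 0.4374*exp(v) - 4.6413)*exp(v)/(3.59*exp(3*v) - 0.09*exp(2*v) + 1.91*exp(v) + 0.59)^2
(3) = q^3 + 3*q^2/8 - 21*q/32 - 31/128
(4) = -14.19*c^2 + 8.98*c + 0.01
(5) = -24*k - 2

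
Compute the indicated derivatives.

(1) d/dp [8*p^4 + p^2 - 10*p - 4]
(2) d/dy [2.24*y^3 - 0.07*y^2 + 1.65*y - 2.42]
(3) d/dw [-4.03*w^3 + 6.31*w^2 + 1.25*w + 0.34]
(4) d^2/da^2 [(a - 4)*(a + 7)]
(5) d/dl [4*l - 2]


(1) = 32*p^3 + 2*p - 10
(2) = 6.72*y^2 - 0.14*y + 1.65
(3) = -12.09*w^2 + 12.62*w + 1.25
(4) = 2
(5) = 4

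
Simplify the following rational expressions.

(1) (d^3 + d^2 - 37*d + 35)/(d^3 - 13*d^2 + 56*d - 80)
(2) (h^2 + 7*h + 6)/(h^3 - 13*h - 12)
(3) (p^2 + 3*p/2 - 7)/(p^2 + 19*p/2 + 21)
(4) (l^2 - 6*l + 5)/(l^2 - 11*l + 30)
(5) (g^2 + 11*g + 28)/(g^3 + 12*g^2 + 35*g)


(1) = (d^2 + 6*d - 7)/(d^2 - 8*d + 16)
(2) = (h + 6)/(h^2 - h - 12)
(3) = (p - 2)/(p + 6)
(4) = (l - 1)/(l - 6)
(5) = (g + 4)/(g^2 + 5*g)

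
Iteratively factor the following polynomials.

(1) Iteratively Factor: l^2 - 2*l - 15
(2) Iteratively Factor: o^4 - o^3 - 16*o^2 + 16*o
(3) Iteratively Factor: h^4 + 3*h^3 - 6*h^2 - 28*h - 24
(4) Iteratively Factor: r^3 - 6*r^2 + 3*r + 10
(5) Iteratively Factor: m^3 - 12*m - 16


(1) = (l - 5)*(l + 3)
(2) = (o)*(o^3 - o^2 - 16*o + 16) = o*(o - 1)*(o^2 - 16) = o*(o - 4)*(o - 1)*(o + 4)
(3) = (h + 2)*(h^3 + h^2 - 8*h - 12) = (h + 2)^2*(h^2 - h - 6) = (h + 2)^3*(h - 3)
(4) = (r + 1)*(r^2 - 7*r + 10) = (r - 5)*(r + 1)*(r - 2)
(5) = (m - 4)*(m^2 + 4*m + 4) = (m - 4)*(m + 2)*(m + 2)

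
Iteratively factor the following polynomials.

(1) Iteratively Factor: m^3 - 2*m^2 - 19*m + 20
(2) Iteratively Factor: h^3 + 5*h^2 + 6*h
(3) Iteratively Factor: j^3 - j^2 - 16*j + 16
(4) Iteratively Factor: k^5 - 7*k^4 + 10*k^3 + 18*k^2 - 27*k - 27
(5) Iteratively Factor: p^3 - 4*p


(1) = (m + 4)*(m^2 - 6*m + 5) = (m - 1)*(m + 4)*(m - 5)
(2) = (h)*(h^2 + 5*h + 6) = h*(h + 2)*(h + 3)
(3) = (j - 4)*(j^2 + 3*j - 4) = (j - 4)*(j - 1)*(j + 4)
(4) = (k + 1)*(k^4 - 8*k^3 + 18*k^2 - 27) = (k + 1)^2*(k^3 - 9*k^2 + 27*k - 27) = (k - 3)*(k + 1)^2*(k^2 - 6*k + 9) = (k - 3)^2*(k + 1)^2*(k - 3)
(5) = (p)*(p^2 - 4) = p*(p + 2)*(p - 2)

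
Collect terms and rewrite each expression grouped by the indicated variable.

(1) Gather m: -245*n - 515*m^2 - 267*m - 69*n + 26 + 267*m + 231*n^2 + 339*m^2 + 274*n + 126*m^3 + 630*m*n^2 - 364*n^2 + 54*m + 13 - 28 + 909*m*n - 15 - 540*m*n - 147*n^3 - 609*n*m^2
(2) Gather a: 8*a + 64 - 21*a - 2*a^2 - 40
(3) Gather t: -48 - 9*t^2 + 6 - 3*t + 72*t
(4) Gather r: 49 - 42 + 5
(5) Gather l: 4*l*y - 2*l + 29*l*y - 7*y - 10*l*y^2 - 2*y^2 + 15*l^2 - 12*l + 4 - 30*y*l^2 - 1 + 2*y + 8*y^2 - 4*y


(1) = 126*m^3 + m^2*(-609*n - 176) + m*(630*n^2 + 369*n + 54) - 147*n^3 - 133*n^2 - 40*n - 4
(2) = -2*a^2 - 13*a + 24
(3) = -9*t^2 + 69*t - 42
(4) = 12
(5) = l^2*(15 - 30*y) + l*(-10*y^2 + 33*y - 14) + 6*y^2 - 9*y + 3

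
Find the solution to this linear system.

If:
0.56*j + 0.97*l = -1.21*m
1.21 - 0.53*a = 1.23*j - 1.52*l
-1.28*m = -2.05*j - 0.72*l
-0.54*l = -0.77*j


Then:
a = 2.28
j = 0.00
l = 0.00
m = 0.00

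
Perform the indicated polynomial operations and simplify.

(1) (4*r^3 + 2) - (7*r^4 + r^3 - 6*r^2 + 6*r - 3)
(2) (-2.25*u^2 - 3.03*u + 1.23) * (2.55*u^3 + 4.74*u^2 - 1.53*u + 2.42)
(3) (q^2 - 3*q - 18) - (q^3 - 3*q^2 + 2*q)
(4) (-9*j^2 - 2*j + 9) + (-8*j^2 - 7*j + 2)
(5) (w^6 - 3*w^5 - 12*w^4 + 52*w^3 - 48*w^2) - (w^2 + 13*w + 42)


(1) = -7*r^4 + 3*r^3 + 6*r^2 - 6*r + 5
(2) = -5.7375*u^5 - 18.3915*u^4 - 7.7832*u^3 + 5.0211*u^2 - 9.2145*u + 2.9766
(3) = -q^3 + 4*q^2 - 5*q - 18
(4) = -17*j^2 - 9*j + 11
(5) = w^6 - 3*w^5 - 12*w^4 + 52*w^3 - 49*w^2 - 13*w - 42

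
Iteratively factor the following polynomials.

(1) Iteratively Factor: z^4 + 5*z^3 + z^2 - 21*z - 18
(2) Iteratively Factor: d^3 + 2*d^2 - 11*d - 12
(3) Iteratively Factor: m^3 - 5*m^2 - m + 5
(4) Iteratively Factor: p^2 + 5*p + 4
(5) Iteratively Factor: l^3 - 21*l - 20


(1) = (z + 3)*(z^3 + 2*z^2 - 5*z - 6) = (z + 3)^2*(z^2 - z - 2) = (z - 2)*(z + 3)^2*(z + 1)
(2) = (d - 3)*(d^2 + 5*d + 4) = (d - 3)*(d + 1)*(d + 4)
(3) = (m - 5)*(m^2 - 1) = (m - 5)*(m - 1)*(m + 1)
(4) = (p + 1)*(p + 4)
(5) = (l - 5)*(l^2 + 5*l + 4) = (l - 5)*(l + 1)*(l + 4)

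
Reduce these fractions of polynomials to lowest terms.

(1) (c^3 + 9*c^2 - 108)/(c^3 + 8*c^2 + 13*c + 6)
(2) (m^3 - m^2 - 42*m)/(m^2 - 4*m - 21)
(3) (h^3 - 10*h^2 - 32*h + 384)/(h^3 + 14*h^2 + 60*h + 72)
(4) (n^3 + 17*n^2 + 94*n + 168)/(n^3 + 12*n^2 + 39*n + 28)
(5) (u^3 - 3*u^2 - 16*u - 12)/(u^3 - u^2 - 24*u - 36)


(1) = (c^2 + 3*c - 18)/(c^2 + 2*c + 1)
(2) = (m^2 + 6*m)/(m + 3)
(3) = (h^2 - 16*h + 64)/(h^2 + 8*h + 12)
(4) = (n + 6)/(n + 1)
(5) = (u + 1)/(u + 3)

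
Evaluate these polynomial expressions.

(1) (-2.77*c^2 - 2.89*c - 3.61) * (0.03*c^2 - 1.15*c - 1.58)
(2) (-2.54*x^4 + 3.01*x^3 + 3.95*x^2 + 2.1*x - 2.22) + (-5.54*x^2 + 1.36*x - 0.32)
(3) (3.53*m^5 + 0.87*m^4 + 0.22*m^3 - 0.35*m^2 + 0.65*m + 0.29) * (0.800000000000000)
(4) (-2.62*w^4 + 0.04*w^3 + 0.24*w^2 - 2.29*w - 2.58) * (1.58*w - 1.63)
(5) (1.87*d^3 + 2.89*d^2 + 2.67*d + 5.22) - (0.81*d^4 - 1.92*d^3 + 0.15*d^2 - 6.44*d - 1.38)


(1) = -0.0831*c^4 + 3.0988*c^3 + 7.5918*c^2 + 8.7177*c + 5.7038
(2) = -2.54*x^4 + 3.01*x^3 - 1.59*x^2 + 3.46*x - 2.54
(3) = 2.824*m^5 + 0.696*m^4 + 0.176*m^3 - 0.28*m^2 + 0.52*m + 0.232
(4) = -4.1396*w^5 + 4.3338*w^4 + 0.314*w^3 - 4.0094*w^2 - 0.3437*w + 4.2054
(5) = -0.81*d^4 + 3.79*d^3 + 2.74*d^2 + 9.11*d + 6.6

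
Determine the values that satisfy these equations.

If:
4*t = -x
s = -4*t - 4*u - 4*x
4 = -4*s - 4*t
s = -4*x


Then:
s = -16/17
t = -1/17
u = 1/17
x = 4/17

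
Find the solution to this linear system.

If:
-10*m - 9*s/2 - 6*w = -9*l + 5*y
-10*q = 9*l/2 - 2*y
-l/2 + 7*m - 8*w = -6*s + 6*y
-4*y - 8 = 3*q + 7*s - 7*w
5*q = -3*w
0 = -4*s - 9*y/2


Then:
l = 4147/3232
m = 3069/6464
q = -8751/12928
s = 1809/3232
w = 14585/12928
y = -201/404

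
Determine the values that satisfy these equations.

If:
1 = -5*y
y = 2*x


Then:
x = -1/10
y = -1/5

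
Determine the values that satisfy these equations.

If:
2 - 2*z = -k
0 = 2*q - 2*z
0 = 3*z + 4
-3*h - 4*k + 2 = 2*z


Then:
h = 70/9
k = -14/3
q = -4/3
z = -4/3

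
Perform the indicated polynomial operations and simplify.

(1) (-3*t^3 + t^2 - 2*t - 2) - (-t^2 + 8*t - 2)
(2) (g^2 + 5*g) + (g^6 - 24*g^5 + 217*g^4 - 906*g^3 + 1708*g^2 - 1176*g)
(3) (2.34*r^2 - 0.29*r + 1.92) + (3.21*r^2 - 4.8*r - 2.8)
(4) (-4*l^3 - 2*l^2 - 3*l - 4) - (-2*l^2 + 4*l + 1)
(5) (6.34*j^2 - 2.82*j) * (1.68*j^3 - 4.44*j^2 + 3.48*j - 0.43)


(1) = -3*t^3 + 2*t^2 - 10*t
(2) = g^6 - 24*g^5 + 217*g^4 - 906*g^3 + 1709*g^2 - 1171*g
(3) = 5.55*r^2 - 5.09*r - 0.88
(4) = -4*l^3 - 7*l - 5
(5) = 10.6512*j^5 - 32.8872*j^4 + 34.584*j^3 - 12.5398*j^2 + 1.2126*j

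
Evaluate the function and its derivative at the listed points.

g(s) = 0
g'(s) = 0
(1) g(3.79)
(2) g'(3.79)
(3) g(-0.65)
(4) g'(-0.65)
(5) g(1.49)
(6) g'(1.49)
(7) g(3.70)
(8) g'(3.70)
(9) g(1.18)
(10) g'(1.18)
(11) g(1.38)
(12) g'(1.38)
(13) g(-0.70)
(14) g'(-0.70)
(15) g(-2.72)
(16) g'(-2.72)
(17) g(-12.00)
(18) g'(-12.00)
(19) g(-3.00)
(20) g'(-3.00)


(1) = 0.00
(2) = 0.00
(3) = 0.00
(4) = 0.00
(5) = 0.00
(6) = 0.00
(7) = 0.00
(8) = 0.00
(9) = 0.00
(10) = 0.00
(11) = 0.00
(12) = 0.00
(13) = 0.00
(14) = 0.00
(15) = 0.00
(16) = 0.00
(17) = 0.00
(18) = 0.00
(19) = 0.00
(20) = 0.00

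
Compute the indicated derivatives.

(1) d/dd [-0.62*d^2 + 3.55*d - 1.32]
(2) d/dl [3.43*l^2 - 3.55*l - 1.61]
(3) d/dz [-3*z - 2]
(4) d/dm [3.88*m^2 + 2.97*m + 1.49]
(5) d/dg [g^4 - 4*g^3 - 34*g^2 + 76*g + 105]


(1) = 3.55 - 1.24*d
(2) = 6.86*l - 3.55
(3) = -3
(4) = 7.76*m + 2.97
(5) = 4*g^3 - 12*g^2 - 68*g + 76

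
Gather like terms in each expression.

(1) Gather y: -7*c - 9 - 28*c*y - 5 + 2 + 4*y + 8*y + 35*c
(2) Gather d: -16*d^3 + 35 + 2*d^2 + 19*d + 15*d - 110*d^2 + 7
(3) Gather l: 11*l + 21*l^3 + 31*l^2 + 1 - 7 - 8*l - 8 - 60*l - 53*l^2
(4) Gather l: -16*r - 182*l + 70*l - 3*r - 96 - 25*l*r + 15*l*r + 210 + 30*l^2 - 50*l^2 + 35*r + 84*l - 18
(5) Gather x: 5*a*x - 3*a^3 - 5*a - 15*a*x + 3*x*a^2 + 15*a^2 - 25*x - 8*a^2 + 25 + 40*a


(1) = 28*c + y*(12 - 28*c) - 12
(2) = -16*d^3 - 108*d^2 + 34*d + 42
(3) = 21*l^3 - 22*l^2 - 57*l - 14
(4) = -20*l^2 + l*(-10*r - 28) + 16*r + 96
(5) = -3*a^3 + 7*a^2 + 35*a + x*(3*a^2 - 10*a - 25) + 25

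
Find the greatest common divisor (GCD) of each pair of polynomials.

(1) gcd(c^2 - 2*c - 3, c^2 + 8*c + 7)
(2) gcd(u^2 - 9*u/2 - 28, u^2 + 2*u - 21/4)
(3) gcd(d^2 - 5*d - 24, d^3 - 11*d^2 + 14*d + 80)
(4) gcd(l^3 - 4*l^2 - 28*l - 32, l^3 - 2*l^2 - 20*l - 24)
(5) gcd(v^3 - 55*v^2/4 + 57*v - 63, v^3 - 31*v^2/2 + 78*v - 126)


(1) = gcd((c - 3)*(c + 1), (c + 1)*(c + 7)) = c + 1
(2) = gcd((u - 8)*(u + 7/2), (u - 3/2)*(u + 7/2)) = u + 7/2
(3) = d - 8
(4) = l^2 + 4*l + 4
(5) = gcd((v - 6)^2*(v - 7/4), (v - 6)^2*(v - 7/2)) = v^2 - 12*v + 36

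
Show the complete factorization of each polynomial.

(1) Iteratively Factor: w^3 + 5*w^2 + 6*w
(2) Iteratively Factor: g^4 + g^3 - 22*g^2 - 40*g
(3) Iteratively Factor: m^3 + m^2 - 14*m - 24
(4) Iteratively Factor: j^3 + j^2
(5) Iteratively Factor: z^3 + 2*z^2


(1) = (w + 3)*(w^2 + 2*w) = (w + 2)*(w + 3)*(w)
(2) = (g + 4)*(g^3 - 3*g^2 - 10*g) = g*(g + 4)*(g^2 - 3*g - 10) = g*(g - 5)*(g + 4)*(g + 2)
(3) = (m - 4)*(m^2 + 5*m + 6) = (m - 4)*(m + 3)*(m + 2)
(4) = (j)*(j^2 + j) = j^2*(j + 1)
(5) = (z)*(z^2 + 2*z) = z*(z + 2)*(z)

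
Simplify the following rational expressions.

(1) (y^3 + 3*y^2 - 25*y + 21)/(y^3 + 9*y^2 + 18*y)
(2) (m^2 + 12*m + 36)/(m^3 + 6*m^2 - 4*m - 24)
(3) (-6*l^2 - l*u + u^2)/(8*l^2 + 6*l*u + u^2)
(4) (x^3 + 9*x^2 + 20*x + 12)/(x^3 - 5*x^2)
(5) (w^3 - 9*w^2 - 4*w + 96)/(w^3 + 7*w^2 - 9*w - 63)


(1) = (y^3 + 3*y^2 - 25*y + 21)/(y^3 + 9*y^2 + 18*y)
(2) = (m + 6)/(m^2 - 4)
(3) = (-3*l + u)/(4*l + u)
(4) = (x^3 + 9*x^2 + 20*x + 12)/(x^3 - 5*x^2)
(5) = (w^2 - 12*w + 32)/(w^2 + 4*w - 21)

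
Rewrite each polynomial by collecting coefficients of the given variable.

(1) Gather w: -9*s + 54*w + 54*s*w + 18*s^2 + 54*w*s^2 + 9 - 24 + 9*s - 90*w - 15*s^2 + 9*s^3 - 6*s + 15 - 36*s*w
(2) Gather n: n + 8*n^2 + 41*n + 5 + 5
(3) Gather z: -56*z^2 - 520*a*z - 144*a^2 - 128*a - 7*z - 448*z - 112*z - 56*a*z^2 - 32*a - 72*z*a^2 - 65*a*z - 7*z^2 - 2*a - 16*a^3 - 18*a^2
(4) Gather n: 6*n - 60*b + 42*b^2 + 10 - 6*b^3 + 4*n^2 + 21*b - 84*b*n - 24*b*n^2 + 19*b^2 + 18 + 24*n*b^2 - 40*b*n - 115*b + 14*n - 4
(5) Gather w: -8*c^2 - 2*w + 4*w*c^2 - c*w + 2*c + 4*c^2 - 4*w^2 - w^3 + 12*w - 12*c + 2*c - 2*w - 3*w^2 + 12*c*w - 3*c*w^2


(1) = 9*s^3 + 3*s^2 - 6*s + w*(54*s^2 + 18*s - 36)
(2) = 8*n^2 + 42*n + 10
(3) = -16*a^3 - 162*a^2 - 162*a + z^2*(-56*a - 63) + z*(-72*a^2 - 585*a - 567)
(4) = -6*b^3 + 61*b^2 - 154*b + n^2*(4 - 24*b) + n*(24*b^2 - 124*b + 20) + 24
(5) = -4*c^2 - 8*c - w^3 + w^2*(-3*c - 7) + w*(4*c^2 + 11*c + 8)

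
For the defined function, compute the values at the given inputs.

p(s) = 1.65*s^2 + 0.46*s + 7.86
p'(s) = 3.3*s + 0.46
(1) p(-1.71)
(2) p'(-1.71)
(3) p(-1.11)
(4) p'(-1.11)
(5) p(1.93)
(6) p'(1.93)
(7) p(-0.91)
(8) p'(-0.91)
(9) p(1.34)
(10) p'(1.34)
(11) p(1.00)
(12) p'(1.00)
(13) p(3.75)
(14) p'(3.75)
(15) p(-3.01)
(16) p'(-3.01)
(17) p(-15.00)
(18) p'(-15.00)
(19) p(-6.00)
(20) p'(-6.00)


(1) = 11.90
(2) = -5.18
(3) = 9.38
(4) = -3.20
(5) = 14.89
(6) = 6.83
(7) = 8.81
(8) = -2.54
(9) = 11.44
(10) = 4.88
(11) = 9.97
(12) = 3.76
(13) = 32.79
(14) = 12.84
(15) = 21.42
(16) = -9.47
(17) = 372.21
(18) = -49.04
(19) = 64.50
(20) = -19.34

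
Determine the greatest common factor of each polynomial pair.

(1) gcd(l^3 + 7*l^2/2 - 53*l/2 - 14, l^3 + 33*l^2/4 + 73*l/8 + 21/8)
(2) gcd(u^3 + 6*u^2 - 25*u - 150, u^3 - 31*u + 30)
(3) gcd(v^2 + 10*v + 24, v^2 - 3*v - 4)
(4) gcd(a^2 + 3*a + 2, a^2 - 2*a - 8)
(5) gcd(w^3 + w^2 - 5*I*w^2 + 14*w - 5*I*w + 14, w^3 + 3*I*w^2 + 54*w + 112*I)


(1) = l^2 + 15*l/2 + 7/2
(2) = gcd((u - 5)*(u + 5)*(u + 6), (u - 5)*(u - 1)*(u + 6)) = u^2 + u - 30
(3) = 1
(4) = gcd((a + 1)*(a + 2), (a - 4)*(a + 2)) = a + 2
(5) = w^2 - 5*I*w + 14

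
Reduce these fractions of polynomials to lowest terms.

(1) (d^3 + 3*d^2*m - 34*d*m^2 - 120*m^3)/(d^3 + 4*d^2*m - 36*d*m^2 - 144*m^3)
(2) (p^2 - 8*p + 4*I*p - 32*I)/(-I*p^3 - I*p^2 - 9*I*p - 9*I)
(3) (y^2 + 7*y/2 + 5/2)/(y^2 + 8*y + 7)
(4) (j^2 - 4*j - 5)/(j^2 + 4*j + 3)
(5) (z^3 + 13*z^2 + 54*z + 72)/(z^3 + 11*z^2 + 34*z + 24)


(1) = (d + 5*m)/(d + 6*m)
(2) = (I*p^2 + p*(-4 - 8*I) + 32)/(p^3 + p^2 + 9*p + 9)
(3) = (2*y + 5)/(2*y + 14)
(4) = (j - 5)/(j + 3)
(5) = (z + 3)/(z + 1)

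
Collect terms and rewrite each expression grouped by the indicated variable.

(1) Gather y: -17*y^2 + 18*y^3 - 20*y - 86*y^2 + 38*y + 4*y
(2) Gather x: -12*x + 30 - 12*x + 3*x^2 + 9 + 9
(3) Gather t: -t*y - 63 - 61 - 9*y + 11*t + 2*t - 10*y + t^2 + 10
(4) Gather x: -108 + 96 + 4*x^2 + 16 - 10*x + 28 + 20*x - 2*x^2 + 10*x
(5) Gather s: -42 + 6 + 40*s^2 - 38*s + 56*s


(1) = 18*y^3 - 103*y^2 + 22*y
(2) = 3*x^2 - 24*x + 48
(3) = t^2 + t*(13 - y) - 19*y - 114
(4) = 2*x^2 + 20*x + 32
(5) = 40*s^2 + 18*s - 36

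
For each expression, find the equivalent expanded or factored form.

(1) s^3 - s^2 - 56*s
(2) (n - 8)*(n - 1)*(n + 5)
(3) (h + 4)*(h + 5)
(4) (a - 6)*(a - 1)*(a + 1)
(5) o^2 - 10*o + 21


(1) = s*(s - 8)*(s + 7)
(2) = n^3 - 4*n^2 - 37*n + 40
(3) = h^2 + 9*h + 20
(4) = a^3 - 6*a^2 - a + 6
(5) = (o - 7)*(o - 3)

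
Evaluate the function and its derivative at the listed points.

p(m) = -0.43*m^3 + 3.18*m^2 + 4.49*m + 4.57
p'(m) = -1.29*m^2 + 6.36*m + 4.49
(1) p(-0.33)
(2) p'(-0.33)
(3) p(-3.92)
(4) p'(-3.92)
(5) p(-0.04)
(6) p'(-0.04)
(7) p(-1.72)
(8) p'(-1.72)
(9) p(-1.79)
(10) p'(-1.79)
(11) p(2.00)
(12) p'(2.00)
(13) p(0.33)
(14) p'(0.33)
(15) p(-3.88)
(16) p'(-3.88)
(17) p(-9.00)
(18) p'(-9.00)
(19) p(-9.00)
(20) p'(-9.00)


(1) = 3.45
(2) = 2.25
(3) = 61.74
(4) = -40.26
(5) = 4.40
(6) = 4.23
(7) = 8.44
(8) = -10.27
(9) = 9.19
(10) = -11.03
(11) = 22.83
(12) = 12.05
(13) = 6.38
(14) = 6.45
(15) = 60.14
(16) = -39.61
(17) = 535.21
(18) = -157.24
(19) = 535.21
(20) = -157.24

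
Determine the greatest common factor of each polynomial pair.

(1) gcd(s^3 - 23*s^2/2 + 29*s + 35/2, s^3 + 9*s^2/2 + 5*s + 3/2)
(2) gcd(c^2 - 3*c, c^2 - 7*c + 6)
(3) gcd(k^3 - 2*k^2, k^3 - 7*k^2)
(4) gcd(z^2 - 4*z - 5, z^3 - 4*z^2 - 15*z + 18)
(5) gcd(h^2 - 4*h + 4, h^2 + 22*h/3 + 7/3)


(1) = s + 1/2
(2) = 1
(3) = k^2
(4) = 1
(5) = 1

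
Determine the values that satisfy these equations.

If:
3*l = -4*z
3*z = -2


Then:
l = 8/9
z = -2/3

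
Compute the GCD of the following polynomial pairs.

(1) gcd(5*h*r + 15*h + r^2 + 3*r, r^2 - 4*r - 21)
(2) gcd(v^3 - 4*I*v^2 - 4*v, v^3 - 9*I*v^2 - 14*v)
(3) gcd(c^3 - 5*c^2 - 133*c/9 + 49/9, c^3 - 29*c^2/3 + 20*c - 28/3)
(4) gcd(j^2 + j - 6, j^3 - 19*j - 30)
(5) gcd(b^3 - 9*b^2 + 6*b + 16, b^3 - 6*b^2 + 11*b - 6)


(1) = gcd((5*h + r)*(r + 3), (r - 7)*(r + 3)) = r + 3
(2) = gcd(v*(v - 2*I)^2, v*(v - 7*I)*(v - 2*I)) = v^2 - 2*I*v
(3) = gcd((c - 7)*(c - 1/3)*(c + 7/3), (c - 7)*(c - 2)*(c - 2/3)) = c - 7
(4) = j + 3
(5) = b - 2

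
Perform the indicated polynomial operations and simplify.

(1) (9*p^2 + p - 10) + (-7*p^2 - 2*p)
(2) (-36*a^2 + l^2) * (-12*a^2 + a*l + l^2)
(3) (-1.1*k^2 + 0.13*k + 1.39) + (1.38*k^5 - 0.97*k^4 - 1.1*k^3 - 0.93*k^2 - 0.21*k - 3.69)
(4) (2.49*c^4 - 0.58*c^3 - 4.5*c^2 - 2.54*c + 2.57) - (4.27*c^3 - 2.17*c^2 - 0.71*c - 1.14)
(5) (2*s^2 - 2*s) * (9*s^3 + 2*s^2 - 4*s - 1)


(1) = 2*p^2 - p - 10
(2) = 432*a^4 - 36*a^3*l - 48*a^2*l^2 + a*l^3 + l^4
(3) = 1.38*k^5 - 0.97*k^4 - 1.1*k^3 - 2.03*k^2 - 0.08*k - 2.3
(4) = 2.49*c^4 - 4.85*c^3 - 2.33*c^2 - 1.83*c + 3.71
(5) = 18*s^5 - 14*s^4 - 12*s^3 + 6*s^2 + 2*s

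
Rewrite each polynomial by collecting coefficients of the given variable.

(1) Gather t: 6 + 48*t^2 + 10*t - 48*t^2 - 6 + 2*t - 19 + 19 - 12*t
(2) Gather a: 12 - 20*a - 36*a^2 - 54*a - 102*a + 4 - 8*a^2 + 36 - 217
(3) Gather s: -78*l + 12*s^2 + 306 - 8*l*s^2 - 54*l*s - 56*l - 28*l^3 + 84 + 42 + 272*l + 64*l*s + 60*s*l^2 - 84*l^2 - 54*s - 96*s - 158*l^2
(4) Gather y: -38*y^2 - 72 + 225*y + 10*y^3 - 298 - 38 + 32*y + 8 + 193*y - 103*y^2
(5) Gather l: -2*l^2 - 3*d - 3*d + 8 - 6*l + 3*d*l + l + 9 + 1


(1) = 0
(2) = -44*a^2 - 176*a - 165
(3) = -28*l^3 - 242*l^2 + 138*l + s^2*(12 - 8*l) + s*(60*l^2 + 10*l - 150) + 432
(4) = 10*y^3 - 141*y^2 + 450*y - 400
(5) = -6*d - 2*l^2 + l*(3*d - 5) + 18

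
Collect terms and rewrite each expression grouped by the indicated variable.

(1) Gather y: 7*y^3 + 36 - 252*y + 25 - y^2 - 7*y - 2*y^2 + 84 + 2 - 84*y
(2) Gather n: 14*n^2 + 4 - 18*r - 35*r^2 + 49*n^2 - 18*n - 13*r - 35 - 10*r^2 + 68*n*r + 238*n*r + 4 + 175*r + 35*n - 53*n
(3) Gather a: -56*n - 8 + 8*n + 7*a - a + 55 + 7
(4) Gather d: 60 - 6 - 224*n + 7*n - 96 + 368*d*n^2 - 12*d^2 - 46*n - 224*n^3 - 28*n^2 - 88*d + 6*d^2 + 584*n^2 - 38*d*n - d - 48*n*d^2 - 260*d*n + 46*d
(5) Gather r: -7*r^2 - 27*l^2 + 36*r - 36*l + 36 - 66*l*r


(1) = 7*y^3 - 3*y^2 - 343*y + 147
(2) = 63*n^2 + n*(306*r - 36) - 45*r^2 + 144*r - 27
(3) = 6*a - 48*n + 54
(4) = d^2*(-48*n - 6) + d*(368*n^2 - 298*n - 43) - 224*n^3 + 556*n^2 - 263*n - 42
(5) = -27*l^2 - 36*l - 7*r^2 + r*(36 - 66*l) + 36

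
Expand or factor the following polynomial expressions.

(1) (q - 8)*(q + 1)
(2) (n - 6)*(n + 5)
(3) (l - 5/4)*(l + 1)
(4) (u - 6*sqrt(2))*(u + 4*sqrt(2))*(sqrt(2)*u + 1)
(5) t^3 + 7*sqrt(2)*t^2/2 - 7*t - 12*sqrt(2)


(1) = q^2 - 7*q - 8
(2) = n^2 - n - 30
(3) = l^2 - l/4 - 5/4
(4) = sqrt(2)*u^3 - 3*u^2 - 50*sqrt(2)*u - 48
(5) = (t - 3*sqrt(2)/2)*(t + sqrt(2))*(t + 4*sqrt(2))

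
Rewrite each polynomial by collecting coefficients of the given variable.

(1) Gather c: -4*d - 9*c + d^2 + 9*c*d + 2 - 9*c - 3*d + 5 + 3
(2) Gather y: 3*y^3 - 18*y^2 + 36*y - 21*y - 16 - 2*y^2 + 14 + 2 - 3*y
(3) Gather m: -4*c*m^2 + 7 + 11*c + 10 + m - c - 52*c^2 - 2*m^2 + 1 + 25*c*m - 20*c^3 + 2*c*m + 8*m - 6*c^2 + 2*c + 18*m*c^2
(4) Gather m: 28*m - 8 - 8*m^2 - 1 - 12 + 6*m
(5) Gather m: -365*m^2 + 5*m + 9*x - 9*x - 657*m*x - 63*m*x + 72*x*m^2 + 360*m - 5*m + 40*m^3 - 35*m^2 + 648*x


(1) = c*(9*d - 18) + d^2 - 7*d + 10
(2) = 3*y^3 - 20*y^2 + 12*y
(3) = -20*c^3 - 58*c^2 + 12*c + m^2*(-4*c - 2) + m*(18*c^2 + 27*c + 9) + 18
(4) = -8*m^2 + 34*m - 21
(5) = 40*m^3 + m^2*(72*x - 400) + m*(360 - 720*x) + 648*x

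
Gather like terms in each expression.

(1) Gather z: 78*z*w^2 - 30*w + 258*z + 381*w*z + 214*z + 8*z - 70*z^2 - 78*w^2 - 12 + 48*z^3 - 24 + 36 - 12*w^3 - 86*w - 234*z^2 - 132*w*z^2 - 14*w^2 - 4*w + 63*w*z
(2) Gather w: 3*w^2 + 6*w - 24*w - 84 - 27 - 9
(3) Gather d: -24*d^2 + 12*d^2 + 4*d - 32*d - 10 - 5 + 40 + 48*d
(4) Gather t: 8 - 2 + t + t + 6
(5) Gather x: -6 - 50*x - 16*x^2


(1) = -12*w^3 - 92*w^2 - 120*w + 48*z^3 + z^2*(-132*w - 304) + z*(78*w^2 + 444*w + 480)
(2) = 3*w^2 - 18*w - 120
(3) = -12*d^2 + 20*d + 25
(4) = 2*t + 12
(5) = -16*x^2 - 50*x - 6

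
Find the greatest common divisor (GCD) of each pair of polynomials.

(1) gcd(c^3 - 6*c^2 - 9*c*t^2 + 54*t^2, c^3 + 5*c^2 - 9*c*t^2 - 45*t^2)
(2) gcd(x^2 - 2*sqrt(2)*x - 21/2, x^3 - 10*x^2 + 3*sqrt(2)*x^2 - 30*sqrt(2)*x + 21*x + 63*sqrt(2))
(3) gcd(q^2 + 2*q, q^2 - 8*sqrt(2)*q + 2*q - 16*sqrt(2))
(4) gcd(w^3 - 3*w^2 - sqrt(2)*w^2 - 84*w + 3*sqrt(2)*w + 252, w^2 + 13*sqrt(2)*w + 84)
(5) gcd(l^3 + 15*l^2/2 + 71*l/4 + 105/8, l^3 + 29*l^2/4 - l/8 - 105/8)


(1) = gcd((c - 6)*(c - 3*t)*(c + 3*t), (c + 5)*(c - 3*t)*(c + 3*t)) = -c^2 + 9*t^2
(2) = gcd((x - 7*sqrt(2)/2)*(x + 3*sqrt(2)/2), (x - 7)*(x - 3)*(x + 3*sqrt(2))) = 1
(3) = q + 2
(4) = gcd((w - 3)*(w - 7*sqrt(2))*(w + 6*sqrt(2)), (w + 6*sqrt(2))*(w + 7*sqrt(2))) = w + 6*sqrt(2)
(5) = l + 3/2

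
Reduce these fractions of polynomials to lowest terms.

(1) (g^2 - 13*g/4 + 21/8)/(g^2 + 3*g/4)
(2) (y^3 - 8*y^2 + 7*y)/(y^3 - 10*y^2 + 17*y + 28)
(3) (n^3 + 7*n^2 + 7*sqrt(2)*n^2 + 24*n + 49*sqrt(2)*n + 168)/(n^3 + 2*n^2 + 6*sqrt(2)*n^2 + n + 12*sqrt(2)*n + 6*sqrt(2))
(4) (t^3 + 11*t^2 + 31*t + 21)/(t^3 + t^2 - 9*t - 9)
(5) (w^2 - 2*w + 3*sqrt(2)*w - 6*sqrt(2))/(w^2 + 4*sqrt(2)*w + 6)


(1) = (8*g^2 - 26*g + 21)/(8*g^2 + 6*g)
(2) = (y^2 - y)/(y^2 - 3*y - 4)
(3) = (n^3 + n^2*(7 + 7*sqrt(2)) + n*(24 + 49*sqrt(2)) + 168)/(n^3 + n^2*(2 + 6*sqrt(2)) + n*(1 + 12*sqrt(2)) + 6*sqrt(2))
(4) = (t + 7)/(t - 3)
(5) = (w - 2)/(w + sqrt(2))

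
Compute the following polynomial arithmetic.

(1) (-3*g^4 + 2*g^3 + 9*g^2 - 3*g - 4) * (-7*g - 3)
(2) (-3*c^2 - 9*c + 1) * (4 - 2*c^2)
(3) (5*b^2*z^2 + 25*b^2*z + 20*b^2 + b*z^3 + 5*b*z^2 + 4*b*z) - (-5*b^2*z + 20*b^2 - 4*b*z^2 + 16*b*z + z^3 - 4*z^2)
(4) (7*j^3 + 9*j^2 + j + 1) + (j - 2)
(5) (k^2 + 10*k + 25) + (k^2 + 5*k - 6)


(1) = 21*g^5 - 5*g^4 - 69*g^3 - 6*g^2 + 37*g + 12
(2) = 6*c^4 + 18*c^3 - 14*c^2 - 36*c + 4
(3) = 5*b^2*z^2 + 30*b^2*z + b*z^3 + 9*b*z^2 - 12*b*z - z^3 + 4*z^2
(4) = 7*j^3 + 9*j^2 + 2*j - 1
(5) = 2*k^2 + 15*k + 19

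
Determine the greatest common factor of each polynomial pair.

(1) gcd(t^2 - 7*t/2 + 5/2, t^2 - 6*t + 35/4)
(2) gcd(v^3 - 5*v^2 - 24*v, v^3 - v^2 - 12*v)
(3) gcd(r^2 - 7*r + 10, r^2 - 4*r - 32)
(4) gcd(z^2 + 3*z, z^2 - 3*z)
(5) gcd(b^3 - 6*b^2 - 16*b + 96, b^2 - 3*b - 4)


(1) = t - 5/2
(2) = v^2 + 3*v
(3) = gcd((r - 5)*(r - 2), (r - 8)*(r + 4)) = 1
(4) = z
(5) = gcd((b - 6)*(b - 4)*(b + 4), (b - 4)*(b + 1)) = b - 4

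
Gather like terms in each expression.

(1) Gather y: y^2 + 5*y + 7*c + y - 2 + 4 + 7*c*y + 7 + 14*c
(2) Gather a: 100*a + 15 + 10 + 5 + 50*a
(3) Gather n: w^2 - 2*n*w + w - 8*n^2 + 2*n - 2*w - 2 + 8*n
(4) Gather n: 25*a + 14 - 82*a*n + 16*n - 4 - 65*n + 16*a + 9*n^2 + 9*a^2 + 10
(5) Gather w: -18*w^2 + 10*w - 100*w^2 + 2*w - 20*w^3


(1) = 21*c + y^2 + y*(7*c + 6) + 9
(2) = 150*a + 30
(3) = -8*n^2 + n*(10 - 2*w) + w^2 - w - 2
(4) = 9*a^2 + 41*a + 9*n^2 + n*(-82*a - 49) + 20
(5) = -20*w^3 - 118*w^2 + 12*w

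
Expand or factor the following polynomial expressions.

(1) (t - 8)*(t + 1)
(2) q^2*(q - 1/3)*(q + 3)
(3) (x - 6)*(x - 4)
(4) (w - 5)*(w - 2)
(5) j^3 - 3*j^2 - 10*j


(1) = t^2 - 7*t - 8
(2) = q^4 + 8*q^3/3 - q^2
(3) = x^2 - 10*x + 24
(4) = w^2 - 7*w + 10
(5) = j*(j - 5)*(j + 2)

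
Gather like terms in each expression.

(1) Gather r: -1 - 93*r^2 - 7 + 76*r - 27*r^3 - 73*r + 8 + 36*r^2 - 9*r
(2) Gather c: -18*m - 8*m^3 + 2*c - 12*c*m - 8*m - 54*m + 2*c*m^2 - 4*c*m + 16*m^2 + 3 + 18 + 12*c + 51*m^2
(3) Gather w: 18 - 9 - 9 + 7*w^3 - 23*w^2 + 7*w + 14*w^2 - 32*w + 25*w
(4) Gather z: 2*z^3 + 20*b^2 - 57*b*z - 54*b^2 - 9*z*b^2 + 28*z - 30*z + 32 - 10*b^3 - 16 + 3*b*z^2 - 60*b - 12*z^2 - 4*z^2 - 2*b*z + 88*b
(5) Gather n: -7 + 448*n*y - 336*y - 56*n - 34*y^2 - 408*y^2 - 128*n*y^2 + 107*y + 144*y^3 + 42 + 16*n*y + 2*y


(1) = -27*r^3 - 57*r^2 - 6*r
(2) = c*(2*m^2 - 16*m + 14) - 8*m^3 + 67*m^2 - 80*m + 21
(3) = 7*w^3 - 9*w^2
(4) = -10*b^3 - 34*b^2 + 28*b + 2*z^3 + z^2*(3*b - 16) + z*(-9*b^2 - 59*b - 2) + 16
(5) = n*(-128*y^2 + 464*y - 56) + 144*y^3 - 442*y^2 - 227*y + 35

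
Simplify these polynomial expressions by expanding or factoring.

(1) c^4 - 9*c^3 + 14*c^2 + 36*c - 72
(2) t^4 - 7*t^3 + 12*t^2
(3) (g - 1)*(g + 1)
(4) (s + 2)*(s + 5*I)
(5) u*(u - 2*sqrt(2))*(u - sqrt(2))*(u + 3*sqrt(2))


(1) = (c - 6)*(c - 3)*(c - 2)*(c + 2)
(2) = t^2*(t - 4)*(t - 3)
(3) = g^2 - 1
(4) = s^2 + 2*s + 5*I*s + 10*I
(5) = u^4 - 14*u^2 + 12*sqrt(2)*u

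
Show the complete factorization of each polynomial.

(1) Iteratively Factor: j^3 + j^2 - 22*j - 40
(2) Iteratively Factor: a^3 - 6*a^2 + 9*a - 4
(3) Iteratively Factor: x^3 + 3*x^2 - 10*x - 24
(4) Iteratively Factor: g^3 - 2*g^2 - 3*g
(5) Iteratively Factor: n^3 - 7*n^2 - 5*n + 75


(1) = (j - 5)*(j^2 + 6*j + 8) = (j - 5)*(j + 2)*(j + 4)
(2) = (a - 4)*(a^2 - 2*a + 1) = (a - 4)*(a - 1)*(a - 1)
(3) = (x + 4)*(x^2 - x - 6) = (x - 3)*(x + 4)*(x + 2)
(4) = (g - 3)*(g^2 + g) = g*(g - 3)*(g + 1)
(5) = (n - 5)*(n^2 - 2*n - 15) = (n - 5)*(n + 3)*(n - 5)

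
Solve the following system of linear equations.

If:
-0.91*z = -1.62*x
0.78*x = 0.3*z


Then:
x = 0.00
z = 0.00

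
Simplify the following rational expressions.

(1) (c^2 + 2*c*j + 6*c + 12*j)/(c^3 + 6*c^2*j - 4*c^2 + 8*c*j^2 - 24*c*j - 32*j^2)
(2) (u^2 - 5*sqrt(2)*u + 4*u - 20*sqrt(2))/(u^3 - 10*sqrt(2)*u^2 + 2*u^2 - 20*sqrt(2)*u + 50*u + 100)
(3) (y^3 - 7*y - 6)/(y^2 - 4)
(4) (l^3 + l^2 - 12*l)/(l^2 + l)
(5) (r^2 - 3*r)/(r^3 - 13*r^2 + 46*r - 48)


(1) = (c + 6)/(c^2 + 4*c*j - 4*c - 16*j)
(2) = (u + 4)/(u^2 + u*(2 - 5*sqrt(2)) - 10*sqrt(2))
(3) = (y^2 - 2*y - 3)/(y - 2)
(4) = (l^2 + l - 12)/(l + 1)
(5) = r/(r^2 - 10*r + 16)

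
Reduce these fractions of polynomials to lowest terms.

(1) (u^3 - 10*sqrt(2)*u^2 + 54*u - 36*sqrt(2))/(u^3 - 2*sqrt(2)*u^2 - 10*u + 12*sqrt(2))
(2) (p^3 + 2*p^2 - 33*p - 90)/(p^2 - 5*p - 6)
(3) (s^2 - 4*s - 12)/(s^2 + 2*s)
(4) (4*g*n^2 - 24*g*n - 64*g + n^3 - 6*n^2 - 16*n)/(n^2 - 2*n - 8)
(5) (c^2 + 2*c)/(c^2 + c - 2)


(1) = (u - 6*sqrt(2))/(u + 2*sqrt(2))
(2) = (p^2 + 8*p + 15)/(p + 1)
(3) = (s - 6)/s
(4) = (4*g*n - 32*g + n^2 - 8*n)/(n - 4)
(5) = c/(c - 1)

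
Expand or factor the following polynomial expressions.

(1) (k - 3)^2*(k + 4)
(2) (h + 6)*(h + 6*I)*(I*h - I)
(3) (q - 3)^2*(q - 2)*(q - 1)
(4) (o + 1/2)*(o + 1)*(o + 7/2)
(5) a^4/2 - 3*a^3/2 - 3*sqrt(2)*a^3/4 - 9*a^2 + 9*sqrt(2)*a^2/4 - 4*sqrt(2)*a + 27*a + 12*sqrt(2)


(1) = k^3 - 2*k^2 - 15*k + 36
(2) = I*h^3 - 6*h^2 + 5*I*h^2 - 30*h - 6*I*h + 36
(3) = q^4 - 9*q^3 + 29*q^2 - 39*q + 18
(4) = o^3 + 5*o^2 + 23*o/4 + 7/4
(5) = (a/2 + sqrt(2))*(a - 3)*(a - 4*sqrt(2))*(a + sqrt(2)/2)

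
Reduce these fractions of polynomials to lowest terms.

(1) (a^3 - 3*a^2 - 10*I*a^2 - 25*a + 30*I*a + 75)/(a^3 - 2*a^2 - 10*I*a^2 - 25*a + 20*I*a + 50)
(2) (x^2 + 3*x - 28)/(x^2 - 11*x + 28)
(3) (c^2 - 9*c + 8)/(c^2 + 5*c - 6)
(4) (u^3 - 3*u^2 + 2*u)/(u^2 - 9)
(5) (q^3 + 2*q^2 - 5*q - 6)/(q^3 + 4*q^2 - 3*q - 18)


(1) = (a - 3)/(a - 2)
(2) = (x + 7)/(x - 7)
(3) = (c - 8)/(c + 6)
(4) = (u^3 - 3*u^2 + 2*u)/(u^2 - 9)
(5) = (q + 1)/(q + 3)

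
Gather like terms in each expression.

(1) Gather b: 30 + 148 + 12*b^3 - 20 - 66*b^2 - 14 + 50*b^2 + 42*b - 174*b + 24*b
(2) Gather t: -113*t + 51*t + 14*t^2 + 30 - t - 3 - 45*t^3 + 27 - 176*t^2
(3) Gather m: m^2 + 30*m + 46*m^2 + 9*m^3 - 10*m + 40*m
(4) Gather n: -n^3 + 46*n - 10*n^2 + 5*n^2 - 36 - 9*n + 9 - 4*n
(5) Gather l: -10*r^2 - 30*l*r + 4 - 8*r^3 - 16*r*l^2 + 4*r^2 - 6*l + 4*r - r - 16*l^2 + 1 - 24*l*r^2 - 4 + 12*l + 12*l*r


(1) = 12*b^3 - 16*b^2 - 108*b + 144
(2) = -45*t^3 - 162*t^2 - 63*t + 54
(3) = 9*m^3 + 47*m^2 + 60*m
(4) = -n^3 - 5*n^2 + 33*n - 27
(5) = l^2*(-16*r - 16) + l*(-24*r^2 - 18*r + 6) - 8*r^3 - 6*r^2 + 3*r + 1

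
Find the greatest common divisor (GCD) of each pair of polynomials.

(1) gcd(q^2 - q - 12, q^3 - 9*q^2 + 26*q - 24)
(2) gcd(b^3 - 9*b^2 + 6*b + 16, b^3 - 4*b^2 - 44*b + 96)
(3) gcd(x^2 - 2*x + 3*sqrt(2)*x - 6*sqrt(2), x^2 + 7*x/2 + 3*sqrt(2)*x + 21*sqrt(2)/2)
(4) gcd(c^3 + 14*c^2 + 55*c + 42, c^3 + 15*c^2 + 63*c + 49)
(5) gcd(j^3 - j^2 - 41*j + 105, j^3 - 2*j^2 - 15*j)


(1) = gcd((q - 4)*(q + 3), (q - 4)*(q - 3)*(q - 2)) = q - 4
(2) = b^2 - 10*b + 16
(3) = x + 3*sqrt(2)
(4) = gcd((c + 1)*(c + 6)*(c + 7), (c + 1)*(c + 7)^2) = c^2 + 8*c + 7
(5) = gcd((j - 5)*(j - 3)*(j + 7), j*(j - 5)*(j + 3)) = j - 5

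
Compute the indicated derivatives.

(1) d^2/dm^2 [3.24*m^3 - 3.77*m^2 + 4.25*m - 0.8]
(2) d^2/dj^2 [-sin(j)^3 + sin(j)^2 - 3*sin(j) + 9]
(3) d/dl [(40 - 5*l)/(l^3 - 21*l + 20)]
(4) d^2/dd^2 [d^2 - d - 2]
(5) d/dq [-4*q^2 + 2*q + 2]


(1) = 19.44*m - 7.54
(2) = 9*sin(j)^3 - 4*sin(j)^2 - 3*sin(j) + 2
(3) = 5*(-l^3 + 21*l + 3*(l - 8)*(l^2 - 7) - 20)/(l^3 - 21*l + 20)^2
(4) = 2
(5) = 2 - 8*q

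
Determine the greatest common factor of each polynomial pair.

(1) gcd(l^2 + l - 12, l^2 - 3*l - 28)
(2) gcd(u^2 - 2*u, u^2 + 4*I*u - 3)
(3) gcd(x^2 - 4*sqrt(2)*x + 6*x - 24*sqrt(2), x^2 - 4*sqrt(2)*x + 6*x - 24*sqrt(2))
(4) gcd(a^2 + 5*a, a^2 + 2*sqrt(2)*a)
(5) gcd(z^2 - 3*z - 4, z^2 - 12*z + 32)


(1) = l + 4
(2) = 1
(3) = gcd((x + 6)*(x - 4*sqrt(2)), (x + 6)*(x - 4*sqrt(2))) = x^2 + x*(6 - 4*sqrt(2)) - 24*sqrt(2)
(4) = gcd(a*(a + 5), a*(a + 2*sqrt(2))) = a
(5) = gcd((z - 4)*(z + 1), (z - 8)*(z - 4)) = z - 4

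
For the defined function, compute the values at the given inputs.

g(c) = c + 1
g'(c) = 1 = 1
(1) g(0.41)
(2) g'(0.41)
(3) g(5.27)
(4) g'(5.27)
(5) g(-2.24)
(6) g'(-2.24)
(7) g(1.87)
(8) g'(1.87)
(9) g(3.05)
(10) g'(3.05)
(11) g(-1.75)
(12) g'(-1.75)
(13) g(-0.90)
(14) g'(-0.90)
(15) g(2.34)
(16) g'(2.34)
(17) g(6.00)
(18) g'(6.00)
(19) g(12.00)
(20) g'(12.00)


(1) = 1.41
(2) = 1.00
(3) = 6.27
(4) = 1.00
(5) = -1.24
(6) = 1.00
(7) = 2.87
(8) = 1.00
(9) = 4.05
(10) = 1.00
(11) = -0.75
(12) = 1.00
(13) = 0.10
(14) = 1.00
(15) = 3.34
(16) = 1.00
(17) = 7.00
(18) = 1.00
(19) = 13.00
(20) = 1.00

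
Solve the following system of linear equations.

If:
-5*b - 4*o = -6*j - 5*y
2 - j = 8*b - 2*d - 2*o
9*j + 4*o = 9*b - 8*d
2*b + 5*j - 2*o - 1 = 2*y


Then:
b = 18/49 - 43*y/49
d = 123/98 - 494*y/49
j = 207*y/49 - 16/49
o = 851*y/98 - 93/98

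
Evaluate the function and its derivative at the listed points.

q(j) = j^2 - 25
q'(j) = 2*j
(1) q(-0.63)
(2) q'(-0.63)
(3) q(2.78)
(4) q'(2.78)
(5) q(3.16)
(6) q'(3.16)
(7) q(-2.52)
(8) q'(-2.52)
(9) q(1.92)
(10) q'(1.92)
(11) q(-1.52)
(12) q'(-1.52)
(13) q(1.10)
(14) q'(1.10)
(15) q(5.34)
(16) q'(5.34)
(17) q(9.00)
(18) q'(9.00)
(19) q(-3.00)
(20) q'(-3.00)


(1) = -24.60
(2) = -1.26
(3) = -17.27
(4) = 5.56
(5) = -15.01
(6) = 6.32
(7) = -18.65
(8) = -5.04
(9) = -21.31
(10) = 3.84
(11) = -22.69
(12) = -3.04
(13) = -23.79
(14) = 2.20
(15) = 3.52
(16) = 10.68
(17) = 56.00
(18) = 18.00
(19) = -16.00
(20) = -6.00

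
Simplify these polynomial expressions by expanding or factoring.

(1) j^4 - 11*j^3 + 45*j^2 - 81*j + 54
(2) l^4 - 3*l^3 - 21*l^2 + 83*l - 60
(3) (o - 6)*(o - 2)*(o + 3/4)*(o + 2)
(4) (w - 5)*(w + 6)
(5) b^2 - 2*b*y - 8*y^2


(1) = (j - 3)^3*(j - 2)
(2) = (l - 4)*(l - 3)*(l - 1)*(l + 5)
(3) = o^4 - 21*o^3/4 - 17*o^2/2 + 21*o + 18
(4) = w^2 + w - 30
(5) = (b - 4*y)*(b + 2*y)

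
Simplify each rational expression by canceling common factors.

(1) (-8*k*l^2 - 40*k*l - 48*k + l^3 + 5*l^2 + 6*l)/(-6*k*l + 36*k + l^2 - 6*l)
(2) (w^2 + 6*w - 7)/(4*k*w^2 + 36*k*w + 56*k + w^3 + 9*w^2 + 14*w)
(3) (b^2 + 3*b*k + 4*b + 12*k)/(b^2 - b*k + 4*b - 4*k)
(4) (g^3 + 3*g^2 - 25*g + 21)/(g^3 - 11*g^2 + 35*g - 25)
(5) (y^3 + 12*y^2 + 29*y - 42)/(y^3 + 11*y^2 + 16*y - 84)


(1) = (8*k*l^2 + 40*k*l + 48*k - l^3 - 5*l^2 - 6*l)/(6*k*l - 36*k - l^2 + 6*l)
(2) = (w - 1)/(4*k*w + 8*k + w^2 + 2*w)
(3) = (b + 3*k)/(b - k)
(4) = (g^2 + 4*g - 21)/(g^2 - 10*g + 25)
(5) = (y - 1)/(y - 2)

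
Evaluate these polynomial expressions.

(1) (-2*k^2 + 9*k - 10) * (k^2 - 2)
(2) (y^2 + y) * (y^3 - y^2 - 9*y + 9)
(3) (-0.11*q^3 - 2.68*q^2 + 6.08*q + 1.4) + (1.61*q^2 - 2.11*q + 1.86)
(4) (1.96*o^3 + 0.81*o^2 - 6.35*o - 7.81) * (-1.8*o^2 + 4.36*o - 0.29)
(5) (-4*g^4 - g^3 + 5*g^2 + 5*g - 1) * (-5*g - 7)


(1) = -2*k^4 + 9*k^3 - 6*k^2 - 18*k + 20
(2) = y^5 - 10*y^3 + 9*y
(3) = -0.11*q^3 - 1.07*q^2 + 3.97*q + 3.26
(4) = -3.528*o^5 + 7.0876*o^4 + 14.3932*o^3 - 13.8629*o^2 - 32.2101*o + 2.2649
(5) = 20*g^5 + 33*g^4 - 18*g^3 - 60*g^2 - 30*g + 7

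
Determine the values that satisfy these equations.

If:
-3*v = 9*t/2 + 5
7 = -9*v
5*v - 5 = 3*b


Then:
b = -80/27
t = -16/27
v = -7/9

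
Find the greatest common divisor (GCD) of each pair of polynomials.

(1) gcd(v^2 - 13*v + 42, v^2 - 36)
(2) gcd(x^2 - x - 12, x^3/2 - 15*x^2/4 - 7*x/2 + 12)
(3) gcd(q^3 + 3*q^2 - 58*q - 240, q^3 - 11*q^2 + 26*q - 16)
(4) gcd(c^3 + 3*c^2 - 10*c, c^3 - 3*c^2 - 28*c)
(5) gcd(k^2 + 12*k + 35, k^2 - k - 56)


(1) = gcd((v - 7)*(v - 6), (v - 6)*(v + 6)) = v - 6
(2) = gcd((x - 4)*(x + 3), (x/2 + 1)*(x - 8)*(x - 3/2)) = 1
(3) = gcd((q - 8)*(q + 5)*(q + 6), (q - 8)*(q - 2)*(q - 1)) = q - 8
(4) = gcd(c*(c - 2)*(c + 5), c*(c - 7)*(c + 4)) = c
(5) = k + 7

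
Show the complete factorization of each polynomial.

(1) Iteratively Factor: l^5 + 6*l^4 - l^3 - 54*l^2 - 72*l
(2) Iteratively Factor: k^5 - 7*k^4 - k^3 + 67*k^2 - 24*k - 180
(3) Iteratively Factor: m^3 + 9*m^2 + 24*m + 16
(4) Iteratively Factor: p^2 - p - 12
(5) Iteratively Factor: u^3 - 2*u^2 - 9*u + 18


(1) = (l + 3)*(l^4 + 3*l^3 - 10*l^2 - 24*l) = (l + 3)*(l + 4)*(l^3 - l^2 - 6*l) = (l - 3)*(l + 3)*(l + 4)*(l^2 + 2*l) = l*(l - 3)*(l + 3)*(l + 4)*(l + 2)
(2) = (k + 2)*(k^4 - 9*k^3 + 17*k^2 + 33*k - 90) = (k - 3)*(k + 2)*(k^3 - 6*k^2 - k + 30) = (k - 3)*(k + 2)^2*(k^2 - 8*k + 15) = (k - 5)*(k - 3)*(k + 2)^2*(k - 3)
(3) = (m + 4)*(m^2 + 5*m + 4) = (m + 4)^2*(m + 1)
(4) = (p + 3)*(p - 4)
(5) = (u - 2)*(u^2 - 9) = (u - 2)*(u + 3)*(u - 3)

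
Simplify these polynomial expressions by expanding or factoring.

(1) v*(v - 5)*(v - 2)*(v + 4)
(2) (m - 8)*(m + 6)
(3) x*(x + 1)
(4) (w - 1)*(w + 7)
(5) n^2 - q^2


(1) = v^4 - 3*v^3 - 18*v^2 + 40*v
(2) = m^2 - 2*m - 48
(3) = x^2 + x
(4) = w^2 + 6*w - 7
(5) = (n - q)*(n + q)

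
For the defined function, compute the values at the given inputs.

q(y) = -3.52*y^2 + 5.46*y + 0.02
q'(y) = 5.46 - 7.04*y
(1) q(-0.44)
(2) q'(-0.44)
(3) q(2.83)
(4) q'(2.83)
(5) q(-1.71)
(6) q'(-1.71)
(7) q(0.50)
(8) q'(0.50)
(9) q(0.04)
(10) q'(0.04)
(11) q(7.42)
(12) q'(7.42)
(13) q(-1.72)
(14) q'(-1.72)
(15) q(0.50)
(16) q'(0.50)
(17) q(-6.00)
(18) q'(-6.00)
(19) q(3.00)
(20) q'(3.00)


(1) = -3.06
(2) = 8.56
(3) = -12.72
(4) = -14.46
(5) = -19.61
(6) = 17.50
(7) = 1.87
(8) = 1.94
(9) = 0.23
(10) = 5.18
(11) = -153.27
(12) = -46.78
(13) = -19.78
(14) = 17.57
(15) = 1.87
(16) = 1.94
(17) = -159.46
(18) = 47.70
(19) = -15.28
(20) = -15.66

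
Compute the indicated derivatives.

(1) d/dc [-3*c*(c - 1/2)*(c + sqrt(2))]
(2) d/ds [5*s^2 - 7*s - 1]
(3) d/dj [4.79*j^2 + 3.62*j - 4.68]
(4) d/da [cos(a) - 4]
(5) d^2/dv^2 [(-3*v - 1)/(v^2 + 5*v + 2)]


(1) = -9*c^2 - 6*sqrt(2)*c + 3*c + 3*sqrt(2)/2
(2) = 10*s - 7
(3) = 9.58*j + 3.62
(4) = -sin(a)
(5) = 2*(-(2*v + 5)^2*(3*v + 1) + (9*v + 16)*(v^2 + 5*v + 2))/(v^2 + 5*v + 2)^3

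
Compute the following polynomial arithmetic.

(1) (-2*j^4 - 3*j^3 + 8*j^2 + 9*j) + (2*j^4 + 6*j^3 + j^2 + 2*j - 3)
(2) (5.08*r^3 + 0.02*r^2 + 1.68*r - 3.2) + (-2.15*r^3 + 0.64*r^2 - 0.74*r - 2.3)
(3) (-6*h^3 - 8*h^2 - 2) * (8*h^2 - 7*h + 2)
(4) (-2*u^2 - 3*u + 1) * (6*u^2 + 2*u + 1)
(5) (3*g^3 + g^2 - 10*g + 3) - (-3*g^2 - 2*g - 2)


(1) = 3*j^3 + 9*j^2 + 11*j - 3
(2) = 2.93*r^3 + 0.66*r^2 + 0.94*r - 5.5
(3) = -48*h^5 - 22*h^4 + 44*h^3 - 32*h^2 + 14*h - 4
(4) = -12*u^4 - 22*u^3 - 2*u^2 - u + 1
(5) = 3*g^3 + 4*g^2 - 8*g + 5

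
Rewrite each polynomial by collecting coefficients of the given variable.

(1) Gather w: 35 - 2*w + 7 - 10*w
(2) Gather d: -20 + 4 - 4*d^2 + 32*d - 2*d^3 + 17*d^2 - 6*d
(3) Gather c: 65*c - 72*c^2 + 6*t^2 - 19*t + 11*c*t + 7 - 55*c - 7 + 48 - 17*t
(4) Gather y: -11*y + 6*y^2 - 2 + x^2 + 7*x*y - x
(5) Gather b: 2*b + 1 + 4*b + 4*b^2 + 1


(1) = 42 - 12*w
(2) = -2*d^3 + 13*d^2 + 26*d - 16
(3) = -72*c^2 + c*(11*t + 10) + 6*t^2 - 36*t + 48
(4) = x^2 - x + 6*y^2 + y*(7*x - 11) - 2
(5) = 4*b^2 + 6*b + 2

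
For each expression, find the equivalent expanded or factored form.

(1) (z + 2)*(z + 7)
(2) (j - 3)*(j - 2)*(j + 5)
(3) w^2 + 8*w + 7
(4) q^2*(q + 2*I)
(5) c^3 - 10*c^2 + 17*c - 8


(1) = z^2 + 9*z + 14
(2) = j^3 - 19*j + 30
(3) = (w + 1)*(w + 7)
(4) = q^3 + 2*I*q^2
(5) = (c - 8)*(c - 1)^2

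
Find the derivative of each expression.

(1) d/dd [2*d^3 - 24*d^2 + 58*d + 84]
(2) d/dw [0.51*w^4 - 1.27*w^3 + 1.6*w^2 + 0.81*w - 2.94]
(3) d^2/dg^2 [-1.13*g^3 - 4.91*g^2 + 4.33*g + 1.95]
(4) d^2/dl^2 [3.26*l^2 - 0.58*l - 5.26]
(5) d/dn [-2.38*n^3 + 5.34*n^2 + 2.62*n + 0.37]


(1) = 6*d^2 - 48*d + 58
(2) = 2.04*w^3 - 3.81*w^2 + 3.2*w + 0.81
(3) = -6.78*g - 9.82
(4) = 6.52000000000000
(5) = -7.14*n^2 + 10.68*n + 2.62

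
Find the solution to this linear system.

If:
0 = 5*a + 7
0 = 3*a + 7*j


Then:
a = -7/5
j = 3/5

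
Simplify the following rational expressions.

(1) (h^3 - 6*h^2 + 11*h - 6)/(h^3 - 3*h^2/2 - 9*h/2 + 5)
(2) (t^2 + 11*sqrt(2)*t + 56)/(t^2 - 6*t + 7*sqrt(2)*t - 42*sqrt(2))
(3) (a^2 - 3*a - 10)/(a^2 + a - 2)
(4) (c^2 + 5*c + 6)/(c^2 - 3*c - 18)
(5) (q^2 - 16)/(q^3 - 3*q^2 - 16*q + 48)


(1) = (2*h^2 - 10*h + 12)/(2*h^2 - h - 10)
(2) = (t + 4*sqrt(2))/(t - 6)
(3) = (a - 5)/(a - 1)
(4) = (c + 2)/(c - 6)
(5) = 1/(q - 3)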